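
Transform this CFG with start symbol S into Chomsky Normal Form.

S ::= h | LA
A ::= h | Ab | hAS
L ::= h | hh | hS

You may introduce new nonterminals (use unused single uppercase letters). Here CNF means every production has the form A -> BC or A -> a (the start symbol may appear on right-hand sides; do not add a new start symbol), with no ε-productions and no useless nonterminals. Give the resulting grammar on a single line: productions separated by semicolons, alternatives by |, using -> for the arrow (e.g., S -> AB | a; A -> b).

S -> h | LA; A -> h | AB | CD; B -> b; C -> h; D -> AS; L -> h | CC | CS

No ε-productions.
No unit productions to eliminate.
TERM: introduce B -> b, C -> h and substitute in every rule of length ≥2.
BIN: A -> CAS becomes A -> CD, D -> AS.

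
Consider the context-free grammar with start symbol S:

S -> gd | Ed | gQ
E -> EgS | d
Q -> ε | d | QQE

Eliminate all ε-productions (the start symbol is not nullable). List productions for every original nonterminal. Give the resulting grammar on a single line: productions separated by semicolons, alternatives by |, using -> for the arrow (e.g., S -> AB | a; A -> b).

Nullable set: {Q}.
S -> gQ: Q nullable, giving g | gQ.
Drop Q -> ε.
Q -> QQE: Q, Q nullable, giving E | QE | QQE.
Unchanged (no nullable symbols): S -> Ed; S -> gd; E -> EgS; E -> d; Q -> d.

S -> g | Ed | gQ | gd; E -> d | EgS; Q -> E | d | QE | QQE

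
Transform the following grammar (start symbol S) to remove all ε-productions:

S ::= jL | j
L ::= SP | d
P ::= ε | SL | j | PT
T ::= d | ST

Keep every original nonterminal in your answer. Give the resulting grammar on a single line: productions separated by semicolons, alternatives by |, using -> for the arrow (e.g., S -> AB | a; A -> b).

S -> j | jL; L -> S | d | SP; P -> T | j | PT | SL; T -> d | ST

Nullable set: {P}.
L -> SP: P nullable, giving S | SP.
Drop P -> ε.
P -> PT: P nullable, giving PT | T.
Unchanged (no nullable symbols): S -> j; S -> jL; L -> d; P -> SL; P -> j; T -> ST; T -> d.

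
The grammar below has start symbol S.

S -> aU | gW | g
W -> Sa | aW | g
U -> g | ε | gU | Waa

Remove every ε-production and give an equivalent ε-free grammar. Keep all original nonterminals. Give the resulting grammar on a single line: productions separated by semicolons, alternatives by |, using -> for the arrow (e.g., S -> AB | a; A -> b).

S -> a | g | aU | gW; U -> g | gU | Waa; W -> g | Sa | aW

Nullable set: {U}.
S -> aU: U nullable, giving a | aU.
Drop U -> ε.
U -> gU: U nullable, giving g | gU.
Unchanged (no nullable symbols): S -> g; S -> gW; U -> Waa; U -> g; W -> Sa; W -> aW; W -> g.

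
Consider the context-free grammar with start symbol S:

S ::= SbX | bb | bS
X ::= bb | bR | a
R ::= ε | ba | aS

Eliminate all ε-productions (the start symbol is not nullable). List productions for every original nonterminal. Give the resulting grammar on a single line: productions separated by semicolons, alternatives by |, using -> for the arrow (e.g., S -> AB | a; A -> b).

S -> bS | bb | SbX; R -> aS | ba; X -> a | b | bR | bb

Nullable set: {R}.
Drop R -> ε.
X -> bR: R nullable, giving b | bR.
Unchanged (no nullable symbols): S -> SbX; S -> bS; S -> bb; R -> aS; R -> ba; X -> a; X -> bb.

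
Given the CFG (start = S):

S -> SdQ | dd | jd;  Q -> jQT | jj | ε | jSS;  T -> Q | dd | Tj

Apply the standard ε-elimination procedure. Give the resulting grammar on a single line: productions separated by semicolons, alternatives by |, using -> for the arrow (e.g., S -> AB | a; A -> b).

S -> Sd | dd | jd | SdQ; Q -> j | jQ | jT | jj | jQT | jSS; T -> Q | j | Tj | dd

Nullable set: {Q, T}.
S -> SdQ: Q nullable, giving Sd | SdQ.
Drop Q -> ε.
Q -> jQT: Q, T nullable, giving j | jQ | jQT | jT.
T -> Q: Q nullable, giving Q.
T -> Tj: T nullable, giving Tj | j.
Unchanged (no nullable symbols): S -> dd; S -> jd; Q -> jSS; Q -> jj; T -> dd.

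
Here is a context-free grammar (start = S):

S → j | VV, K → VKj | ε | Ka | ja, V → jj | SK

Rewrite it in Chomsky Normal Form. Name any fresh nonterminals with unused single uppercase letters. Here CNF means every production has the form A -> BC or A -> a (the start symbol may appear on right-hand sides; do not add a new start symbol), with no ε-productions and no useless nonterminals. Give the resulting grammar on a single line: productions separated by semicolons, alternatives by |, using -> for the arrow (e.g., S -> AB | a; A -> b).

Nullable: {K}; after ε-elimination: S -> j | VV; K -> a | Ka | Vj | ja | VKj; V -> S | SK | jj.
After unit-elimination: S -> j | VV; K -> a | Ka | Vj | ja | VKj; V -> j | SK | VV | jj.
TERM: introduce A -> a, B -> j and substitute in every rule of length ≥2.
BIN: K -> VKB becomes K -> VC, C -> KB.

S -> j | VV; A -> a; B -> j; C -> KB; K -> a | BA | KA | VB | VC; V -> j | BB | SK | VV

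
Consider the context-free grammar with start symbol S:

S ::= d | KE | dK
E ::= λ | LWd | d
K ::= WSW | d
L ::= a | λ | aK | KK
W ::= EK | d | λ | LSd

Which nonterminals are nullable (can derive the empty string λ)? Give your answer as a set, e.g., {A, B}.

Directly nullable (have an ε-rule): {E, L, W}.
Not nullable: K, S — each has a terminal in every rule's right-hand side or depends on a non-nullable symbol.

{E, L, W}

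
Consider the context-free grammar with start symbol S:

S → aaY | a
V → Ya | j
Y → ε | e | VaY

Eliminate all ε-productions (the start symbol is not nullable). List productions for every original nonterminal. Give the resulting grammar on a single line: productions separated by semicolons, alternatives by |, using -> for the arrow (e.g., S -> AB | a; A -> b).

S -> a | aa | aaY; V -> a | j | Ya; Y -> e | Va | VaY

Nullable set: {Y}.
S -> aaY: Y nullable, giving aa | aaY.
V -> Ya: Y nullable, giving Ya | a.
Drop Y -> ε.
Y -> VaY: Y nullable, giving Va | VaY.
Unchanged (no nullable symbols): S -> a; V -> j; Y -> e.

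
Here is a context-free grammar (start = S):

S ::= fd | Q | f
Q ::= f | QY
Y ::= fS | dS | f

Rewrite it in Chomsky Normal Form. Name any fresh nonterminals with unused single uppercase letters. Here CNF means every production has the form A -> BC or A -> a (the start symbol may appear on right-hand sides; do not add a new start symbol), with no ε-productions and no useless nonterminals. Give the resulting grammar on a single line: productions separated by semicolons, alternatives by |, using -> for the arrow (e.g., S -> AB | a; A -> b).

No ε-productions.
After unit-elimination: S -> f | QY | fd; Q -> f | QY; Y -> f | dS | fS.
TERM: introduce B -> d, A -> f and substitute in every rule of length ≥2.

S -> f | AB | QY; A -> f; B -> d; Q -> f | QY; Y -> f | AS | BS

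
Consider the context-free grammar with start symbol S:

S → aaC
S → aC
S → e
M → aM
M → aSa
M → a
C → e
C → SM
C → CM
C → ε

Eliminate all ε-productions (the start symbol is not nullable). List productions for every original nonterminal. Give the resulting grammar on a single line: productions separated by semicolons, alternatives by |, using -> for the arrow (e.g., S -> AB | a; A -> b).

Nullable set: {C}.
S -> aC: C nullable, giving a | aC.
S -> aaC: C nullable, giving aa | aaC.
Drop C -> ε.
C -> CM: C nullable, giving CM | M.
Unchanged (no nullable symbols): S -> e; C -> SM; C -> e; M -> a; M -> aM; M -> aSa.

S -> a | e | aC | aa | aaC; C -> M | e | CM | SM; M -> a | aM | aSa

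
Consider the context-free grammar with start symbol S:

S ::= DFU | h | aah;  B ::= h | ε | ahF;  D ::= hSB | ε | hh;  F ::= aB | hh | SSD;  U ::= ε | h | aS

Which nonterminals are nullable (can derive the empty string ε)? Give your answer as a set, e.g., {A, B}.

Directly nullable (have an ε-rule): {B, D, U}.
Not nullable: F, S — each has a terminal in every rule's right-hand side or depends on a non-nullable symbol.

{B, D, U}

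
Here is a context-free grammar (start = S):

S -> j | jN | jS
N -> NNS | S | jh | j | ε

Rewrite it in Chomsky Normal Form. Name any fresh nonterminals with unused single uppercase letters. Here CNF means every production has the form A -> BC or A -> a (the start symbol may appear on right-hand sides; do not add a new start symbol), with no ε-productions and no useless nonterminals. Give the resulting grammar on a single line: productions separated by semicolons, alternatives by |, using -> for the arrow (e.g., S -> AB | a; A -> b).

S -> j | AN | AS; A -> j; B -> h; C -> NS; N -> j | AB | AN | AS | NC | NS

Nullable: {N}; after ε-elimination: S -> j | jN | jS; N -> S | j | NS | jh | NNS.
After unit-elimination: S -> j | jN | jS; N -> j | NS | jN | jS | jh | NNS.
TERM: introduce B -> h, A -> j and substitute in every rule of length ≥2.
BIN: N -> NNS becomes N -> NC, C -> NS.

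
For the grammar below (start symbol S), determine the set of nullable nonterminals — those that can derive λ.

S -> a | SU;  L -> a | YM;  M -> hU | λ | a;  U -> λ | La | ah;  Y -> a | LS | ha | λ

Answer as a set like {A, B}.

{L, M, U, Y}

Directly nullable (have an ε-rule): {M, U, Y}.
L is nullable via L -> YM (every symbol on the right is already known nullable).
Not nullable: S — each has a terminal in every rule's right-hand side or depends on a non-nullable symbol.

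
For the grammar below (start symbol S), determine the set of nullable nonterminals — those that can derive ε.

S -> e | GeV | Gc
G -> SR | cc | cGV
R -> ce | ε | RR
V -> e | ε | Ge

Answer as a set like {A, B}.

Directly nullable (have an ε-rule): {R, V}.
Not nullable: G, S — each has a terminal in every rule's right-hand side or depends on a non-nullable symbol.

{R, V}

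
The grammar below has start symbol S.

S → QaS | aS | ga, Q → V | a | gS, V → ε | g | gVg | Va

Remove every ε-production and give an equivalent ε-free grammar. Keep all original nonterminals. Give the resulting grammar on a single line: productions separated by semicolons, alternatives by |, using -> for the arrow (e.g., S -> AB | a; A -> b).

S -> aS | ga | QaS; Q -> V | a | gS; V -> a | g | Va | gg | gVg

Nullable set: {Q, V}.
S -> QaS: Q nullable, giving QaS | aS.
Q -> V: V nullable, giving V.
Drop V -> ε.
V -> Va: V nullable, giving Va | a.
V -> gVg: V nullable, giving gVg | gg.
Unchanged (no nullable symbols): S -> aS; S -> ga; Q -> a; Q -> gS; V -> g.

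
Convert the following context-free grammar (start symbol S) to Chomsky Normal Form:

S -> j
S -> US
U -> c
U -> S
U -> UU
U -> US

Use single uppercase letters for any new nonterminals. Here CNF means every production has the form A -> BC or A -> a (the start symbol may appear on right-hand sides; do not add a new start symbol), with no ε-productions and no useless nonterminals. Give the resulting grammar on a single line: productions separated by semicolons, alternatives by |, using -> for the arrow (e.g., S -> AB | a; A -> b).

No ε-productions.
After unit-elimination: S -> j | US; U -> c | j | US | UU.

S -> j | US; U -> c | j | US | UU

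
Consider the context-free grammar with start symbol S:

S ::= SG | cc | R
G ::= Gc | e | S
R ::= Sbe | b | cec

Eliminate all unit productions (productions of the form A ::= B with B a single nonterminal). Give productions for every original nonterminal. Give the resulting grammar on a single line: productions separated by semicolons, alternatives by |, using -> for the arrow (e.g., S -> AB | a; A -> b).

S -> b | SG | cc | Sbe | cec; G -> b | e | Gc | SG | cc | Sbe | cec; R -> b | Sbe | cec

Unit productions: G->S, S->R.
Unit pairs (A ⇒* B via units): (G,R), (G,S), (S,R).
S: inherits non-unit rules of {R, S} → SG | Sbe | b | cc | cec.
G: inherits non-unit rules of {G, R, S} → Gc | SG | Sbe | b | cc | cec | e.
R: inherits non-unit rules of {R} → Sbe | b | cec.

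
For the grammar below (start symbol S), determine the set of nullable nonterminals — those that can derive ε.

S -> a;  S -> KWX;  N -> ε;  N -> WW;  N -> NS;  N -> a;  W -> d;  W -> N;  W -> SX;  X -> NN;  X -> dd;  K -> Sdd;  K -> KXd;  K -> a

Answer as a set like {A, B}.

Directly nullable (have an ε-rule): {N}.
W is nullable via W -> N (every symbol on the right is already known nullable).
X is nullable via X -> NN (every symbol on the right is already known nullable).
Not nullable: K, S — each has a terminal in every rule's right-hand side or depends on a non-nullable symbol.

{N, W, X}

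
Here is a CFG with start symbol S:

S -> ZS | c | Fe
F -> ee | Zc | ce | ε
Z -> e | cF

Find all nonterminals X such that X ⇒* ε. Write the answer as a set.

{F}

Directly nullable (have an ε-rule): {F}.
Not nullable: S, Z — each has a terminal in every rule's right-hand side or depends on a non-nullable symbol.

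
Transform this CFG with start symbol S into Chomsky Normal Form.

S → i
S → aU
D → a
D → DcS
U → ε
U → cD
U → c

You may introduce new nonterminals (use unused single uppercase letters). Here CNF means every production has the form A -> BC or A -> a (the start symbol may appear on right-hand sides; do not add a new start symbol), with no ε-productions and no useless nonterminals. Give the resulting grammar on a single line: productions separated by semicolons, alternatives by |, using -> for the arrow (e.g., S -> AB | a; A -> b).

S -> a | i | BU; A -> c; B -> a; C -> AS; D -> a | DC; U -> c | AD

Nullable: {U}; after ε-elimination: S -> a | i | aU; D -> a | DcS; U -> c | cD.
No unit productions to eliminate.
TERM: introduce B -> a, A -> c and substitute in every rule of length ≥2.
BIN: D -> DAS becomes D -> DC, C -> AS.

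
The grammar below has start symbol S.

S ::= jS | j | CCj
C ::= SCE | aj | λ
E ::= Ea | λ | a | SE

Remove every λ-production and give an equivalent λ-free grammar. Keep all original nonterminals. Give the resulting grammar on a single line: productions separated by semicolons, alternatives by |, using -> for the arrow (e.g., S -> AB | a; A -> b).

S -> j | Cj | jS | CCj; C -> S | SC | SE | aj | SCE; E -> S | a | Ea | SE

Nullable set: {C, E}.
S -> CCj: C, C nullable, giving CCj | Cj | j.
Drop C -> λ.
C -> SCE: C, E nullable, giving S | SC | SCE | SE.
Drop E -> λ.
E -> Ea: E nullable, giving Ea | a.
E -> SE: E nullable, giving S | SE.
Unchanged (no nullable symbols): S -> j; S -> jS; C -> aj; E -> a.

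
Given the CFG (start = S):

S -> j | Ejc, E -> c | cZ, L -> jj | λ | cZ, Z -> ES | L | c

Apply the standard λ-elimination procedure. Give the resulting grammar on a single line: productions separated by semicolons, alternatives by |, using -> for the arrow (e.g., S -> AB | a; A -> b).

Nullable set: {L, Z}.
E -> cZ: Z nullable, giving c | cZ.
Drop L -> λ.
L -> cZ: Z nullable, giving c | cZ.
Z -> L: L nullable, giving L.
Unchanged (no nullable symbols): S -> Ejc; S -> j; E -> c; L -> jj; Z -> ES; Z -> c.

S -> j | Ejc; E -> c | cZ; L -> c | cZ | jj; Z -> L | c | ES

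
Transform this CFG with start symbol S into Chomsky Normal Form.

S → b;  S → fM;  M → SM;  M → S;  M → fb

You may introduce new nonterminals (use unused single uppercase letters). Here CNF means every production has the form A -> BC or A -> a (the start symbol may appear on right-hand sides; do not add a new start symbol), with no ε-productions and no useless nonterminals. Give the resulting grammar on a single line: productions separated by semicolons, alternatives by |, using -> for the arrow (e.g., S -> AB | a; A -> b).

S -> b | AM; A -> f; B -> b; M -> b | AB | AM | SM

No ε-productions.
After unit-elimination: S -> b | fM; M -> b | SM | fM | fb.
TERM: introduce B -> b, A -> f and substitute in every rule of length ≥2.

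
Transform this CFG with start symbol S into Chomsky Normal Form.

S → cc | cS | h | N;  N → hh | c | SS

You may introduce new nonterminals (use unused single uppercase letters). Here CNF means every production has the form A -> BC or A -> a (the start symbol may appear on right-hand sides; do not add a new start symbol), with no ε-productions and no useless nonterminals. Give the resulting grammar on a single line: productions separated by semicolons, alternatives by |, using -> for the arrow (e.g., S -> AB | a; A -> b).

S -> c | h | AA | BB | BS | SS; A -> h; B -> c

No ε-productions.
After unit-elimination: S -> c | h | SS | cS | cc | hh; N -> c | SS | hh.
TERM: introduce B -> c, A -> h and substitute in every rule of length ≥2.
Drop unreachable/unproductive: N.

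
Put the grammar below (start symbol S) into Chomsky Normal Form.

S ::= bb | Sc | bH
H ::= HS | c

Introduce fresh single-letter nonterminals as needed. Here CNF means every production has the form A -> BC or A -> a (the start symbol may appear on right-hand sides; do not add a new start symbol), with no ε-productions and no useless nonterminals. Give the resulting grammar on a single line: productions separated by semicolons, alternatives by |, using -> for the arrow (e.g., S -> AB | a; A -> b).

S -> BB | BH | SA; A -> c; B -> b; H -> c | HS

No ε-productions.
No unit productions to eliminate.
TERM: introduce B -> b, A -> c and substitute in every rule of length ≥2.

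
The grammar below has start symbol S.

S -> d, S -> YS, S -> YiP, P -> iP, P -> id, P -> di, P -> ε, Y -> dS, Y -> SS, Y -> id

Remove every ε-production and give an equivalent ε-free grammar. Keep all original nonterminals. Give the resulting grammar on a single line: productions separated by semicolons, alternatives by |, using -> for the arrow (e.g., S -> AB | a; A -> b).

S -> d | YS | Yi | YiP; P -> i | di | iP | id; Y -> SS | dS | id

Nullable set: {P}.
S -> YiP: P nullable, giving Yi | YiP.
Drop P -> ε.
P -> iP: P nullable, giving i | iP.
Unchanged (no nullable symbols): S -> YS; S -> d; P -> di; P -> id; Y -> SS; Y -> dS; Y -> id.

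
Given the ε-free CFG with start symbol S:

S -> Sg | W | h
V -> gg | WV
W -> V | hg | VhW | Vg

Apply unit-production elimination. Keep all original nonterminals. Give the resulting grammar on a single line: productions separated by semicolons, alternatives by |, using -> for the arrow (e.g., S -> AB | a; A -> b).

S -> h | Sg | Vg | WV | gg | hg | VhW; V -> WV | gg; W -> Vg | WV | gg | hg | VhW

Unit productions: S->W, W->V.
Unit pairs (A ⇒* B via units): (S,V), (S,W), (W,V).
S: inherits non-unit rules of {S, V, W} → Sg | Vg | VhW | WV | gg | h | hg.
V: inherits non-unit rules of {V} → WV | gg.
W: inherits non-unit rules of {V, W} → Vg | VhW | WV | gg | hg.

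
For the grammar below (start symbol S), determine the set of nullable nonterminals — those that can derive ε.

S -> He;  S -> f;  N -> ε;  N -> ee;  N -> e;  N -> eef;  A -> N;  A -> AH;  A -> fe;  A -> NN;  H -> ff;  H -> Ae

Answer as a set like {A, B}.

Directly nullable (have an ε-rule): {N}.
A is nullable via A -> N (every symbol on the right is already known nullable).
Not nullable: H, S — each has a terminal in every rule's right-hand side or depends on a non-nullable symbol.

{A, N}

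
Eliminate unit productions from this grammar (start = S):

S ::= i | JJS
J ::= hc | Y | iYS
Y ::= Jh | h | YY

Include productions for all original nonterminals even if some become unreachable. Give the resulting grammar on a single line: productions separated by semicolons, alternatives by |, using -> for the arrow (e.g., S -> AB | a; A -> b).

S -> i | JJS; J -> h | Jh | YY | hc | iYS; Y -> h | Jh | YY

Unit productions: J->Y.
Unit pairs (A ⇒* B via units): (J,Y).
S: inherits non-unit rules of {S} → JJS | i.
J: inherits non-unit rules of {J, Y} → Jh | YY | h | hc | iYS.
Y: inherits non-unit rules of {Y} → Jh | YY | h.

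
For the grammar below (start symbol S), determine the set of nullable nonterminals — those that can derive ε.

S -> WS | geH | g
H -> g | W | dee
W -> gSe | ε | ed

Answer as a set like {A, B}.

{H, W}

Directly nullable (have an ε-rule): {W}.
H is nullable via H -> W (every symbol on the right is already known nullable).
Not nullable: S — each has a terminal in every rule's right-hand side or depends on a non-nullable symbol.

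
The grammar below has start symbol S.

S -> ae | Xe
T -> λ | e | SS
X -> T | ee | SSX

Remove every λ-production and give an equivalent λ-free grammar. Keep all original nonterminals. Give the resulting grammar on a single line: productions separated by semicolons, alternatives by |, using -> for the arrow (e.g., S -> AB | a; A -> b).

S -> e | Xe | ae; T -> e | SS; X -> T | SS | ee | SSX

Nullable set: {T, X}.
S -> Xe: X nullable, giving Xe | e.
Drop T -> λ.
X -> SSX: X nullable, giving SS | SSX.
X -> T: T nullable, giving T.
Unchanged (no nullable symbols): S -> ae; T -> SS; T -> e; X -> ee.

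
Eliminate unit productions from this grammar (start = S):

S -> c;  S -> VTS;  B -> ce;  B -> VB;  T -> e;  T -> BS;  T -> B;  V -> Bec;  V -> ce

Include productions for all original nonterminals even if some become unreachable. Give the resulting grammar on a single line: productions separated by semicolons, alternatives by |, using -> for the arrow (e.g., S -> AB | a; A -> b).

Unit productions: T->B.
Unit pairs (A ⇒* B via units): (T,B).
S: inherits non-unit rules of {S} → VTS | c.
B: inherits non-unit rules of {B} → VB | ce.
T: inherits non-unit rules of {B, T} → BS | VB | ce | e.
V: inherits non-unit rules of {V} → Bec | ce.

S -> c | VTS; B -> VB | ce; T -> e | BS | VB | ce; V -> ce | Bec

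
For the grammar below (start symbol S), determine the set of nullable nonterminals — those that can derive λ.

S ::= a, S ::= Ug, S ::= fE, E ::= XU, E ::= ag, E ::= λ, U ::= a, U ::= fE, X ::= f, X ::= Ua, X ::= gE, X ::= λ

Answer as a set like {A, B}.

{E, X}

Directly nullable (have an ε-rule): {E, X}.
Not nullable: S, U — each has a terminal in every rule's right-hand side or depends on a non-nullable symbol.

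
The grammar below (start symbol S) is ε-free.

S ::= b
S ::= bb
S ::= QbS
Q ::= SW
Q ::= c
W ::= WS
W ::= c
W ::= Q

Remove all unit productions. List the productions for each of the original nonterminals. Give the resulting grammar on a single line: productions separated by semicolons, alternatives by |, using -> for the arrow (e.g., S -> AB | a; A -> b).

S -> b | bb | QbS; Q -> c | SW; W -> c | SW | WS

Unit productions: W->Q.
Unit pairs (A ⇒* B via units): (W,Q).
S: inherits non-unit rules of {S} → QbS | b | bb.
Q: inherits non-unit rules of {Q} → SW | c.
W: inherits non-unit rules of {Q, W} → SW | WS | c.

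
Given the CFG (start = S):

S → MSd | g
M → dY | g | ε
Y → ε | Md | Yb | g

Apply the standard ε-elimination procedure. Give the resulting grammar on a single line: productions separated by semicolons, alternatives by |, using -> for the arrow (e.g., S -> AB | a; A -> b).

Nullable set: {M, Y}.
S -> MSd: M nullable, giving MSd | Sd.
Drop M -> ε.
M -> dY: Y nullable, giving d | dY.
Drop Y -> ε.
Y -> Md: M nullable, giving Md | d.
Y -> Yb: Y nullable, giving Yb | b.
Unchanged (no nullable symbols): S -> g; M -> g; Y -> g.

S -> g | Sd | MSd; M -> d | g | dY; Y -> b | d | g | Md | Yb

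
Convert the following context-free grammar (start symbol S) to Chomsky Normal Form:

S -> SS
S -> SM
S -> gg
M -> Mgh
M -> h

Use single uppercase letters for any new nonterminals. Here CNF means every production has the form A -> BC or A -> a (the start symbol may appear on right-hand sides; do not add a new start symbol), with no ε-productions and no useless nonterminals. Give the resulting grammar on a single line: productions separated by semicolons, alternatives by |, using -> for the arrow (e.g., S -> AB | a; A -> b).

No ε-productions.
No unit productions to eliminate.
TERM: introduce A -> g, B -> h and substitute in every rule of length ≥2.
BIN: M -> MAB becomes M -> MC, C -> AB.

S -> AA | SM | SS; A -> g; B -> h; C -> AB; M -> h | MC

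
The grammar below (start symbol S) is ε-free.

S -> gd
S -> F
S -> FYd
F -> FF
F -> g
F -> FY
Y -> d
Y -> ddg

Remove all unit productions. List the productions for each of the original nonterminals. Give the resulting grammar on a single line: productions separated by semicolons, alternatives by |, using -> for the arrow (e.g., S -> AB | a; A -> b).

S -> g | FF | FY | gd | FYd; F -> g | FF | FY; Y -> d | ddg

Unit productions: S->F.
Unit pairs (A ⇒* B via units): (S,F).
S: inherits non-unit rules of {F, S} → FF | FY | FYd | g | gd.
F: inherits non-unit rules of {F} → FF | FY | g.
Y: inherits non-unit rules of {Y} → d | ddg.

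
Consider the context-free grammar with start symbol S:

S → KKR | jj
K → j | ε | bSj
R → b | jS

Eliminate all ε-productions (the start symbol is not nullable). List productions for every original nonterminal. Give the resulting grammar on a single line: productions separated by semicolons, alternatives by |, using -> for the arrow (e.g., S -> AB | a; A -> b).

Nullable set: {K}.
S -> KKR: K, K nullable, giving KKR | KR | R.
Drop K -> ε.
Unchanged (no nullable symbols): S -> jj; K -> bSj; K -> j; R -> b; R -> jS.

S -> R | KR | jj | KKR; K -> j | bSj; R -> b | jS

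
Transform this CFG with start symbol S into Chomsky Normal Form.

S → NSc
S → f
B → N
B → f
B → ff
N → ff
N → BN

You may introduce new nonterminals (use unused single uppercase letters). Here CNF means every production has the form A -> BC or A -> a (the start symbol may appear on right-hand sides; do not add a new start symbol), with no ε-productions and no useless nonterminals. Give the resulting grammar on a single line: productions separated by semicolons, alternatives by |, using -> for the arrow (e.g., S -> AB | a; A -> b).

S -> f | ND; A -> f; B -> f | AA | BN; C -> c; D -> SC; N -> AA | BN

No ε-productions.
After unit-elimination: S -> f | NSc; B -> f | BN | ff; N -> BN | ff.
TERM: introduce C -> c, A -> f and substitute in every rule of length ≥2.
BIN: S -> NSC becomes S -> ND, D -> SC.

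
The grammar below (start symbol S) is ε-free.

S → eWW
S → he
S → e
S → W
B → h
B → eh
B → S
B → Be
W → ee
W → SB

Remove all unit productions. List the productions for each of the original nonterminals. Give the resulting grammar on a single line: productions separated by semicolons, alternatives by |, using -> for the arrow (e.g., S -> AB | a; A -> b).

Unit productions: B->S, S->W.
Unit pairs (A ⇒* B via units): (B,S), (B,W), (S,W).
S: inherits non-unit rules of {S, W} → SB | e | eWW | ee | he.
B: inherits non-unit rules of {B, S, W} → Be | SB | e | eWW | ee | eh | h | he.
W: inherits non-unit rules of {W} → SB | ee.

S -> e | SB | ee | he | eWW; B -> e | h | Be | SB | ee | eh | he | eWW; W -> SB | ee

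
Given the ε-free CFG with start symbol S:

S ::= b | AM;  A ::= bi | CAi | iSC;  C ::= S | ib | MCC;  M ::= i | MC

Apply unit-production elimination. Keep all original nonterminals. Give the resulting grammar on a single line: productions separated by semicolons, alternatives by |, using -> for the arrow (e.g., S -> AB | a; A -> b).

Unit productions: C->S.
Unit pairs (A ⇒* B via units): (C,S).
S: inherits non-unit rules of {S} → AM | b.
A: inherits non-unit rules of {A} → CAi | bi | iSC.
C: inherits non-unit rules of {C, S} → AM | MCC | b | ib.
M: inherits non-unit rules of {M} → MC | i.

S -> b | AM; A -> bi | CAi | iSC; C -> b | AM | ib | MCC; M -> i | MC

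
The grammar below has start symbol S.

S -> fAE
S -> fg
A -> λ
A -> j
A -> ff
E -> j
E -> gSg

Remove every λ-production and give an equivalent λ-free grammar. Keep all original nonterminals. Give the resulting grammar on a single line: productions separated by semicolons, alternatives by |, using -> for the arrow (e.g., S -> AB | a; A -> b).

Nullable set: {A}.
S -> fAE: A nullable, giving fAE | fE.
Drop A -> λ.
Unchanged (no nullable symbols): S -> fg; A -> ff; A -> j; E -> gSg; E -> j.

S -> fE | fg | fAE; A -> j | ff; E -> j | gSg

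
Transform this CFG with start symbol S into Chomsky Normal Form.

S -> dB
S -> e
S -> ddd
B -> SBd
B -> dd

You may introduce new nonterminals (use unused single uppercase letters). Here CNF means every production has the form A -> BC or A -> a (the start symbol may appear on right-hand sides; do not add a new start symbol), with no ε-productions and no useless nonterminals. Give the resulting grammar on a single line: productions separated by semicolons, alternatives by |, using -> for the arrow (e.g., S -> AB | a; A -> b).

S -> e | AB | AD; A -> d; B -> AA | SC; C -> BA; D -> AA

No ε-productions.
No unit productions to eliminate.
TERM: introduce A -> d and substitute in every rule of length ≥2.
BIN: B -> SBA becomes B -> SC, C -> BA; S -> AAA becomes S -> AD, D -> AA.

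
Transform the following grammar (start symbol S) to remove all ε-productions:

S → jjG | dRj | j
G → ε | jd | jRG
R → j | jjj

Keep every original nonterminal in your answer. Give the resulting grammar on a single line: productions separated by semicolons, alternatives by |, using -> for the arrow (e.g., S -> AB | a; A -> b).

S -> j | jj | dRj | jjG; G -> jR | jd | jRG; R -> j | jjj

Nullable set: {G}.
S -> jjG: G nullable, giving jj | jjG.
Drop G -> ε.
G -> jRG: G nullable, giving jR | jRG.
Unchanged (no nullable symbols): S -> dRj; S -> j; G -> jd; R -> j; R -> jjj.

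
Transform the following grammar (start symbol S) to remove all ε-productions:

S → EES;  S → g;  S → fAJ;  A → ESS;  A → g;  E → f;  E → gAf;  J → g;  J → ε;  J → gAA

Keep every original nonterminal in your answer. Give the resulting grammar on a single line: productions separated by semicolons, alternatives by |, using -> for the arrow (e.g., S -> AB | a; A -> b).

S -> g | fA | EES | fAJ; A -> g | ESS; E -> f | gAf; J -> g | gAA

Nullable set: {J}.
S -> fAJ: J nullable, giving fA | fAJ.
Drop J -> ε.
Unchanged (no nullable symbols): S -> EES; S -> g; A -> ESS; A -> g; E -> f; E -> gAf; J -> g; J -> gAA.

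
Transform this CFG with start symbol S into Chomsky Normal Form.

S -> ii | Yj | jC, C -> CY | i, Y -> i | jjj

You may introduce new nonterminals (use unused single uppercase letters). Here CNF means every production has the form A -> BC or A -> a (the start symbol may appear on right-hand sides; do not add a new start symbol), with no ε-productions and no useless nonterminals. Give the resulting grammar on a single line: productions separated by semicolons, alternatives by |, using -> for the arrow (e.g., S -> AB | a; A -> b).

S -> AC | BB | YA; A -> j; B -> i; C -> i | CY; D -> AA; Y -> i | AD

No ε-productions.
No unit productions to eliminate.
TERM: introduce B -> i, A -> j and substitute in every rule of length ≥2.
BIN: Y -> AAA becomes Y -> AD, D -> AA.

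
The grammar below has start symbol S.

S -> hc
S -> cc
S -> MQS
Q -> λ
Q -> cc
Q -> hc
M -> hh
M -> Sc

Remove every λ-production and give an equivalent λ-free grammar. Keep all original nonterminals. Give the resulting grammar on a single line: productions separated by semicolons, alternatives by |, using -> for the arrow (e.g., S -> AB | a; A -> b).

S -> MS | cc | hc | MQS; M -> Sc | hh; Q -> cc | hc

Nullable set: {Q}.
S -> MQS: Q nullable, giving MQS | MS.
Drop Q -> λ.
Unchanged (no nullable symbols): S -> cc; S -> hc; M -> Sc; M -> hh; Q -> cc; Q -> hc.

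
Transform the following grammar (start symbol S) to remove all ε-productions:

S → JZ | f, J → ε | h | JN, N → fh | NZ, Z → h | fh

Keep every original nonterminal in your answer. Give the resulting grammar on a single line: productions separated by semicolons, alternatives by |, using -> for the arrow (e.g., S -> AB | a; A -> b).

Nullable set: {J}.
S -> JZ: J nullable, giving JZ | Z.
Drop J -> ε.
J -> JN: J nullable, giving JN | N.
Unchanged (no nullable symbols): S -> f; J -> h; N -> NZ; N -> fh; Z -> fh; Z -> h.

S -> Z | f | JZ; J -> N | h | JN; N -> NZ | fh; Z -> h | fh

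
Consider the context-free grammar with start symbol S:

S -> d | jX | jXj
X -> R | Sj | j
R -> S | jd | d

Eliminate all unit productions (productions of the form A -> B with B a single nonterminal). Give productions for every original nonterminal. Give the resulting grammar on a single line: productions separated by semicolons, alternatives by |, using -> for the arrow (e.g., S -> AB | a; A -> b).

S -> d | jX | jXj; R -> d | jX | jd | jXj; X -> d | j | Sj | jX | jd | jXj

Unit productions: R->S, X->R.
Unit pairs (A ⇒* B via units): (R,S), (X,R), (X,S).
S: inherits non-unit rules of {S} → d | jX | jXj.
R: inherits non-unit rules of {R, S} → d | jX | jXj | jd.
X: inherits non-unit rules of {R, S, X} → Sj | d | j | jX | jXj | jd.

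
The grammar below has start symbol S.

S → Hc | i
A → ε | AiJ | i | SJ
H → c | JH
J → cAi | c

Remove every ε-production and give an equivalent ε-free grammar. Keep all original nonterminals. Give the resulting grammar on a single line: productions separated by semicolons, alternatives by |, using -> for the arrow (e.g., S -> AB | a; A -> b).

Nullable set: {A}.
Drop A -> ε.
A -> AiJ: A nullable, giving AiJ | iJ.
J -> cAi: A nullable, giving cAi | ci.
Unchanged (no nullable symbols): S -> Hc; S -> i; A -> SJ; A -> i; H -> JH; H -> c; J -> c.

S -> i | Hc; A -> i | SJ | iJ | AiJ; H -> c | JH; J -> c | ci | cAi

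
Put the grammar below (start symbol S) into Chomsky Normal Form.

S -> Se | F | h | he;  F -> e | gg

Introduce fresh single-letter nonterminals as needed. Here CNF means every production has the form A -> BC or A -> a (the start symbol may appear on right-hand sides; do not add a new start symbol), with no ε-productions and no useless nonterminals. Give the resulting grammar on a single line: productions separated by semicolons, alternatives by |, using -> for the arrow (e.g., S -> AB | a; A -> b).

S -> e | h | AA | CB | SB; A -> g; B -> e; C -> h

No ε-productions.
After unit-elimination: S -> e | h | Se | gg | he; F -> e | gg.
TERM: introduce B -> e, A -> g, C -> h and substitute in every rule of length ≥2.
Drop unreachable/unproductive: F.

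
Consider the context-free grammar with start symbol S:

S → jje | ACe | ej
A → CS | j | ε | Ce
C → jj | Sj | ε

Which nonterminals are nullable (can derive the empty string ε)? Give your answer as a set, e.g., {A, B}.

{A, C}

Directly nullable (have an ε-rule): {A, C}.
Not nullable: S — each has a terminal in every rule's right-hand side or depends on a non-nullable symbol.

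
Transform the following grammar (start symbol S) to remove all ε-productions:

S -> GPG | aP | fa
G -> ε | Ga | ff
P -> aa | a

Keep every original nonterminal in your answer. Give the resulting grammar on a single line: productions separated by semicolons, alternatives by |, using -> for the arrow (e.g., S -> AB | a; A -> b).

Nullable set: {G}.
S -> GPG: G, G nullable, giving GP | GPG | P | PG.
Drop G -> ε.
G -> Ga: G nullable, giving Ga | a.
Unchanged (no nullable symbols): S -> aP; S -> fa; G -> ff; P -> a; P -> aa.

S -> P | GP | PG | aP | fa | GPG; G -> a | Ga | ff; P -> a | aa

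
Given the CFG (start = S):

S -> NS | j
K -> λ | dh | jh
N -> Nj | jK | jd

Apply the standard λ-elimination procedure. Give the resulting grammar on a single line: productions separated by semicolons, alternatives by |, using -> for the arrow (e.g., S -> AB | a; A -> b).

Nullable set: {K}.
Drop K -> λ.
N -> jK: K nullable, giving j | jK.
Unchanged (no nullable symbols): S -> NS; S -> j; K -> dh; K -> jh; N -> Nj; N -> jd.

S -> j | NS; K -> dh | jh; N -> j | Nj | jK | jd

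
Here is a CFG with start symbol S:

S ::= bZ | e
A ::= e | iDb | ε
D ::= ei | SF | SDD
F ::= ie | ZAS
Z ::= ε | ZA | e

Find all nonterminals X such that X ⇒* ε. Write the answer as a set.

{A, Z}

Directly nullable (have an ε-rule): {A, Z}.
Not nullable: D, F, S — each has a terminal in every rule's right-hand side or depends on a non-nullable symbol.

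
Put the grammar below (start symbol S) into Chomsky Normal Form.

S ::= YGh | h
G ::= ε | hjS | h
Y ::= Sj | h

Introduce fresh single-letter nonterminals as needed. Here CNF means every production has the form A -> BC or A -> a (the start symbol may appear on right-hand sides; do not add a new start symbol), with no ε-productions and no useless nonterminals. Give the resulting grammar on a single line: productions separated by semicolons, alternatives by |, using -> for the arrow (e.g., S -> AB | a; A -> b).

S -> h | YA | YD; A -> h; B -> j; C -> BS; D -> GA; G -> h | AC; Y -> h | SB

Nullable: {G}; after ε-elimination: S -> h | Yh | YGh; G -> h | hjS; Y -> h | Sj.
No unit productions to eliminate.
TERM: introduce A -> h, B -> j and substitute in every rule of length ≥2.
BIN: G -> ABS becomes G -> AC, C -> BS; S -> YGA becomes S -> YD, D -> GA.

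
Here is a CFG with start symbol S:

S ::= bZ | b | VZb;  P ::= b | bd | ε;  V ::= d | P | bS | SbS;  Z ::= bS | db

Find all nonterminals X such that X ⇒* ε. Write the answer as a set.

Directly nullable (have an ε-rule): {P}.
V is nullable via V -> P (every symbol on the right is already known nullable).
Not nullable: S, Z — each has a terminal in every rule's right-hand side or depends on a non-nullable symbol.

{P, V}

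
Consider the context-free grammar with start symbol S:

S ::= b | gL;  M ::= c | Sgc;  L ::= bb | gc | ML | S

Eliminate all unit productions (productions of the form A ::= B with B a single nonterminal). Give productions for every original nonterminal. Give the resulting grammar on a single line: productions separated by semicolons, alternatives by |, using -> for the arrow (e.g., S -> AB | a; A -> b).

Unit productions: L->S.
Unit pairs (A ⇒* B via units): (L,S).
S: inherits non-unit rules of {S} → b | gL.
L: inherits non-unit rules of {L, S} → ML | b | bb | gL | gc.
M: inherits non-unit rules of {M} → Sgc | c.

S -> b | gL; L -> b | ML | bb | gL | gc; M -> c | Sgc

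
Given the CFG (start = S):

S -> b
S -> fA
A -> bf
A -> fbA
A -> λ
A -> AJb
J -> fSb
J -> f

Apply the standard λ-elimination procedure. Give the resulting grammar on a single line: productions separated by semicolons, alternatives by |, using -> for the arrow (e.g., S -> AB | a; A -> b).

S -> b | f | fA; A -> Jb | bf | fb | AJb | fbA; J -> f | fSb

Nullable set: {A}.
S -> fA: A nullable, giving f | fA.
Drop A -> λ.
A -> AJb: A nullable, giving AJb | Jb.
A -> fbA: A nullable, giving fb | fbA.
Unchanged (no nullable symbols): S -> b; A -> bf; J -> f; J -> fSb.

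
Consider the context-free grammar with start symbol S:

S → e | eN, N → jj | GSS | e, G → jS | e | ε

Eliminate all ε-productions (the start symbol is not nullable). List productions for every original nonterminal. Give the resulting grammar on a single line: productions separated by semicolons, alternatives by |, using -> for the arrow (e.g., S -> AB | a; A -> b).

S -> e | eN; G -> e | jS; N -> e | SS | jj | GSS

Nullable set: {G}.
Drop G -> ε.
N -> GSS: G nullable, giving GSS | SS.
Unchanged (no nullable symbols): S -> e; S -> eN; G -> e; G -> jS; N -> e; N -> jj.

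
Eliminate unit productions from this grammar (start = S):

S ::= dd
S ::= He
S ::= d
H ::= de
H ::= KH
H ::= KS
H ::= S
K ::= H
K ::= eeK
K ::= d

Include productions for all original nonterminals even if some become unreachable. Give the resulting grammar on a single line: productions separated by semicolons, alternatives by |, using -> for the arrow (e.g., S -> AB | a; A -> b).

Unit productions: H->S, K->H.
Unit pairs (A ⇒* B via units): (H,S), (K,H), (K,S).
S: inherits non-unit rules of {S} → He | d | dd.
H: inherits non-unit rules of {H, S} → He | KH | KS | d | dd | de.
K: inherits non-unit rules of {H, K, S} → He | KH | KS | d | dd | de | eeK.

S -> d | He | dd; H -> d | He | KH | KS | dd | de; K -> d | He | KH | KS | dd | de | eeK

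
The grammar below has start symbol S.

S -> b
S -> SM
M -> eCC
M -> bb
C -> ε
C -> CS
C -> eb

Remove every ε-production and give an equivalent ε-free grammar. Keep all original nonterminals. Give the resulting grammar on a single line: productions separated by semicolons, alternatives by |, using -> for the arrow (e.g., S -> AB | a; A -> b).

S -> b | SM; C -> S | CS | eb; M -> e | bb | eC | eCC

Nullable set: {C}.
Drop C -> ε.
C -> CS: C nullable, giving CS | S.
M -> eCC: C, C nullable, giving e | eC | eCC.
Unchanged (no nullable symbols): S -> SM; S -> b; C -> eb; M -> bb.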